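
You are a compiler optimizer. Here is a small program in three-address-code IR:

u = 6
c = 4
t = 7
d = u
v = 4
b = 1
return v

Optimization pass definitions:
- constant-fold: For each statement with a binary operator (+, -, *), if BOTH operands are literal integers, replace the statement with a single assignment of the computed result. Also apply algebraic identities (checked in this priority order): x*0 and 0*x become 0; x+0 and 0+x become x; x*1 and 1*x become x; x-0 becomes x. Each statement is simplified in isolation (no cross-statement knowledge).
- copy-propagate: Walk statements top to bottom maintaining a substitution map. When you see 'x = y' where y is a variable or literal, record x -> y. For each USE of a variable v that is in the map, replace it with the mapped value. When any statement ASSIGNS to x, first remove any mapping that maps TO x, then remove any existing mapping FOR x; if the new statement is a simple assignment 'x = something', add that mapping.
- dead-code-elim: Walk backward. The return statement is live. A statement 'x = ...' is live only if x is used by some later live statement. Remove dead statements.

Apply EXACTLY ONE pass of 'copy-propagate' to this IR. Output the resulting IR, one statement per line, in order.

Answer: u = 6
c = 4
t = 7
d = 6
v = 4
b = 1
return 4

Derivation:
Applying copy-propagate statement-by-statement:
  [1] u = 6  (unchanged)
  [2] c = 4  (unchanged)
  [3] t = 7  (unchanged)
  [4] d = u  -> d = 6
  [5] v = 4  (unchanged)
  [6] b = 1  (unchanged)
  [7] return v  -> return 4
Result (7 stmts):
  u = 6
  c = 4
  t = 7
  d = 6
  v = 4
  b = 1
  return 4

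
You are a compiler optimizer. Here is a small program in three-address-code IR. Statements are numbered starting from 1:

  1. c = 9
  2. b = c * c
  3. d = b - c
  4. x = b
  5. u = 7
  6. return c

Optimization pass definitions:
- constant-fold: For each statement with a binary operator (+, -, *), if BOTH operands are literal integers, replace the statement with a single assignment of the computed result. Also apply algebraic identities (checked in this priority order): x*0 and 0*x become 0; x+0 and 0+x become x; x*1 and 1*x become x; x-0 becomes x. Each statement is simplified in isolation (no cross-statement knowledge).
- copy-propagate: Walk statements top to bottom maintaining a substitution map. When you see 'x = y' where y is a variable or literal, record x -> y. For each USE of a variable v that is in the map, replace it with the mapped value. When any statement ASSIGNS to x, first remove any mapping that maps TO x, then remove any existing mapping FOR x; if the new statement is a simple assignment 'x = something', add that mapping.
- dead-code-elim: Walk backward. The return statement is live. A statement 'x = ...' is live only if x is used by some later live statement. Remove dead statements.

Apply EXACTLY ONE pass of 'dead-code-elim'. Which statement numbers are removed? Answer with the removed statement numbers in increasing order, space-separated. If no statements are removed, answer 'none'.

Answer: 2 3 4 5

Derivation:
Backward liveness scan:
Stmt 1 'c = 9': KEEP (c is live); live-in = []
Stmt 2 'b = c * c': DEAD (b not in live set ['c'])
Stmt 3 'd = b - c': DEAD (d not in live set ['c'])
Stmt 4 'x = b': DEAD (x not in live set ['c'])
Stmt 5 'u = 7': DEAD (u not in live set ['c'])
Stmt 6 'return c': KEEP (return); live-in = ['c']
Removed statement numbers: [2, 3, 4, 5]
Surviving IR:
  c = 9
  return c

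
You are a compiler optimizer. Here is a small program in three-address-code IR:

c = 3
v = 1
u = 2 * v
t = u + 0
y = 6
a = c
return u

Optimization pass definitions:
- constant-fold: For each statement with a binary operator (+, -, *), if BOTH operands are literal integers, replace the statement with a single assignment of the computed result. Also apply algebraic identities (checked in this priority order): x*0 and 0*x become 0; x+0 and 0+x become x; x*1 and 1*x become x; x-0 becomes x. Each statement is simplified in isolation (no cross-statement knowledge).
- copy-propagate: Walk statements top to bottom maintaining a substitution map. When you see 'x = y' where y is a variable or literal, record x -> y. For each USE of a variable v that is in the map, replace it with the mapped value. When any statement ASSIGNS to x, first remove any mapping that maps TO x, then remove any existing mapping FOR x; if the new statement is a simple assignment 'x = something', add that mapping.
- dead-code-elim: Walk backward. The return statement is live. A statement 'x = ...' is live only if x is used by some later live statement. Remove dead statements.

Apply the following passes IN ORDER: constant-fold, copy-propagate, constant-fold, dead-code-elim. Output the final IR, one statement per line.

Initial IR:
  c = 3
  v = 1
  u = 2 * v
  t = u + 0
  y = 6
  a = c
  return u
After constant-fold (7 stmts):
  c = 3
  v = 1
  u = 2 * v
  t = u
  y = 6
  a = c
  return u
After copy-propagate (7 stmts):
  c = 3
  v = 1
  u = 2 * 1
  t = u
  y = 6
  a = 3
  return u
After constant-fold (7 stmts):
  c = 3
  v = 1
  u = 2
  t = u
  y = 6
  a = 3
  return u
After dead-code-elim (2 stmts):
  u = 2
  return u

Answer: u = 2
return u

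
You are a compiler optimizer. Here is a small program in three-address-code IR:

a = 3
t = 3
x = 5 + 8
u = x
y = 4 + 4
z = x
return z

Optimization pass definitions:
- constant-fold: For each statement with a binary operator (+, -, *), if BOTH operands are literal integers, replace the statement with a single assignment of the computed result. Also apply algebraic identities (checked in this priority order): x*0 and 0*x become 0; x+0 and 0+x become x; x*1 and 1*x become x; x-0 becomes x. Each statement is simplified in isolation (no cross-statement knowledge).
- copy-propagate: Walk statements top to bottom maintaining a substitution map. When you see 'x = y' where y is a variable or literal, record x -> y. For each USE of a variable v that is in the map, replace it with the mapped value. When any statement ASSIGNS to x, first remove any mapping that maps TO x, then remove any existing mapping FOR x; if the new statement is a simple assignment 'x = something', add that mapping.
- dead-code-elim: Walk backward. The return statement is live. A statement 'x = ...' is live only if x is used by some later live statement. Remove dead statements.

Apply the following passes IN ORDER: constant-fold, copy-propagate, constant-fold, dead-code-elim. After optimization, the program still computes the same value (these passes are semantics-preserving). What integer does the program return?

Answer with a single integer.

Answer: 13

Derivation:
Initial IR:
  a = 3
  t = 3
  x = 5 + 8
  u = x
  y = 4 + 4
  z = x
  return z
After constant-fold (7 stmts):
  a = 3
  t = 3
  x = 13
  u = x
  y = 8
  z = x
  return z
After copy-propagate (7 stmts):
  a = 3
  t = 3
  x = 13
  u = 13
  y = 8
  z = 13
  return 13
After constant-fold (7 stmts):
  a = 3
  t = 3
  x = 13
  u = 13
  y = 8
  z = 13
  return 13
After dead-code-elim (1 stmts):
  return 13
Evaluate:
  a = 3  =>  a = 3
  t = 3  =>  t = 3
  x = 5 + 8  =>  x = 13
  u = x  =>  u = 13
  y = 4 + 4  =>  y = 8
  z = x  =>  z = 13
  return z = 13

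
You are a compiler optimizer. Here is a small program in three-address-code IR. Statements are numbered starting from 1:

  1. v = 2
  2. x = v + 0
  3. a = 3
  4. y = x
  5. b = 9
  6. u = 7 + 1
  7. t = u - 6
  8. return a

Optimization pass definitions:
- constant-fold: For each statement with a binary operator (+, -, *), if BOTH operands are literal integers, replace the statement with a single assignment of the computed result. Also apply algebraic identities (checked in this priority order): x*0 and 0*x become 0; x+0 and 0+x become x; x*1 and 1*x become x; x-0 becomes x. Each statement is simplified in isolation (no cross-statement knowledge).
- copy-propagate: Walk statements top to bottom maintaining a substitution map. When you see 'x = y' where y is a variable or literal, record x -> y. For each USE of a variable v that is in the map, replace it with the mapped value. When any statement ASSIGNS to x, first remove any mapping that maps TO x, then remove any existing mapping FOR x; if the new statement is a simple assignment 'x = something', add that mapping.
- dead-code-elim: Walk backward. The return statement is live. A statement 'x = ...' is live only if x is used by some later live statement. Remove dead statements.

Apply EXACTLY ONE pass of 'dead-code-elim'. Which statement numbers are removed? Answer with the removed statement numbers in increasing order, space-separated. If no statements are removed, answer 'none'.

Answer: 1 2 4 5 6 7

Derivation:
Backward liveness scan:
Stmt 1 'v = 2': DEAD (v not in live set [])
Stmt 2 'x = v + 0': DEAD (x not in live set [])
Stmt 3 'a = 3': KEEP (a is live); live-in = []
Stmt 4 'y = x': DEAD (y not in live set ['a'])
Stmt 5 'b = 9': DEAD (b not in live set ['a'])
Stmt 6 'u = 7 + 1': DEAD (u not in live set ['a'])
Stmt 7 't = u - 6': DEAD (t not in live set ['a'])
Stmt 8 'return a': KEEP (return); live-in = ['a']
Removed statement numbers: [1, 2, 4, 5, 6, 7]
Surviving IR:
  a = 3
  return a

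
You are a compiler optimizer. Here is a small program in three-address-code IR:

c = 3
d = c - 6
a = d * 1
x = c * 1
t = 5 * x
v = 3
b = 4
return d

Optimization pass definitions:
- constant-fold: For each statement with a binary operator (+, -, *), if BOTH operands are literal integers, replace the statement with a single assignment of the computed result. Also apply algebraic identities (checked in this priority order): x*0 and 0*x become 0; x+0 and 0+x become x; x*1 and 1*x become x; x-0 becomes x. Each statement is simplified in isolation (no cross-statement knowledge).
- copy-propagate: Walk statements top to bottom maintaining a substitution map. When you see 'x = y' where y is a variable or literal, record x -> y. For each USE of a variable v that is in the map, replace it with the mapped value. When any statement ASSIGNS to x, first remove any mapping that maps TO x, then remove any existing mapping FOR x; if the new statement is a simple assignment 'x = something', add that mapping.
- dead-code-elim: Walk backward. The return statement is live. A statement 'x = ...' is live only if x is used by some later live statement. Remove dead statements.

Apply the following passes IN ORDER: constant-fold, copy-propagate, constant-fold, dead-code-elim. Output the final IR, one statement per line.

Initial IR:
  c = 3
  d = c - 6
  a = d * 1
  x = c * 1
  t = 5 * x
  v = 3
  b = 4
  return d
After constant-fold (8 stmts):
  c = 3
  d = c - 6
  a = d
  x = c
  t = 5 * x
  v = 3
  b = 4
  return d
After copy-propagate (8 stmts):
  c = 3
  d = 3 - 6
  a = d
  x = 3
  t = 5 * 3
  v = 3
  b = 4
  return d
After constant-fold (8 stmts):
  c = 3
  d = -3
  a = d
  x = 3
  t = 15
  v = 3
  b = 4
  return d
After dead-code-elim (2 stmts):
  d = -3
  return d

Answer: d = -3
return d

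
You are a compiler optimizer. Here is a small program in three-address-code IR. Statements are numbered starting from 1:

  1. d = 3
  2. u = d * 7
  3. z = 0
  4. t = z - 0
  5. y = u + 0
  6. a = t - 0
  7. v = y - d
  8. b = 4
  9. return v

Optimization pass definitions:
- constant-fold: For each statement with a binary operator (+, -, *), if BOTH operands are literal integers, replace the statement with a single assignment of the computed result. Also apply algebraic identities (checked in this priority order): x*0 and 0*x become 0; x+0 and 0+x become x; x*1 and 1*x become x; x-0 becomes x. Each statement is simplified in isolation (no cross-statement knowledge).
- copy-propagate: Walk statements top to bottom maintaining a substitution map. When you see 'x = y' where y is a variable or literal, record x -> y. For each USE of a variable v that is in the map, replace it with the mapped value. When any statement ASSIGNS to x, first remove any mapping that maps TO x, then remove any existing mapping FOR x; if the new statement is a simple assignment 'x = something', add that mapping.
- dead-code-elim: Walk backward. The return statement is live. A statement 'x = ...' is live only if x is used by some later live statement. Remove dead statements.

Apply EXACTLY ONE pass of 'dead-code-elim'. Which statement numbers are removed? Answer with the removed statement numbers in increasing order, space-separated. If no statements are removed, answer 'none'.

Backward liveness scan:
Stmt 1 'd = 3': KEEP (d is live); live-in = []
Stmt 2 'u = d * 7': KEEP (u is live); live-in = ['d']
Stmt 3 'z = 0': DEAD (z not in live set ['d', 'u'])
Stmt 4 't = z - 0': DEAD (t not in live set ['d', 'u'])
Stmt 5 'y = u + 0': KEEP (y is live); live-in = ['d', 'u']
Stmt 6 'a = t - 0': DEAD (a not in live set ['d', 'y'])
Stmt 7 'v = y - d': KEEP (v is live); live-in = ['d', 'y']
Stmt 8 'b = 4': DEAD (b not in live set ['v'])
Stmt 9 'return v': KEEP (return); live-in = ['v']
Removed statement numbers: [3, 4, 6, 8]
Surviving IR:
  d = 3
  u = d * 7
  y = u + 0
  v = y - d
  return v

Answer: 3 4 6 8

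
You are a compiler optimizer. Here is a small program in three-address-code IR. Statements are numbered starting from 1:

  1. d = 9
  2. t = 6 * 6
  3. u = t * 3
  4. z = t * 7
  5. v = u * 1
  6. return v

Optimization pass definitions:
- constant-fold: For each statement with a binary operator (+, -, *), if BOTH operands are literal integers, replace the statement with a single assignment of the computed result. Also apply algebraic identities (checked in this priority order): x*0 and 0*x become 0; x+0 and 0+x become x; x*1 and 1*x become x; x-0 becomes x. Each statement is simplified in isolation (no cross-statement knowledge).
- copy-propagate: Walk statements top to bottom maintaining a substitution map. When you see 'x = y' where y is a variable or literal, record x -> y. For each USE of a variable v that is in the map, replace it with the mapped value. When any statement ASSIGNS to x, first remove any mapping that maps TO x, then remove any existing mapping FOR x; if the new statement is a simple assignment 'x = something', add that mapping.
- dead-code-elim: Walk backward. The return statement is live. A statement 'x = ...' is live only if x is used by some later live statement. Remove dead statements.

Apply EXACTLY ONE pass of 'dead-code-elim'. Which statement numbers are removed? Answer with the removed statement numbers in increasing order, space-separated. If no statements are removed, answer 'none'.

Answer: 1 4

Derivation:
Backward liveness scan:
Stmt 1 'd = 9': DEAD (d not in live set [])
Stmt 2 't = 6 * 6': KEEP (t is live); live-in = []
Stmt 3 'u = t * 3': KEEP (u is live); live-in = ['t']
Stmt 4 'z = t * 7': DEAD (z not in live set ['u'])
Stmt 5 'v = u * 1': KEEP (v is live); live-in = ['u']
Stmt 6 'return v': KEEP (return); live-in = ['v']
Removed statement numbers: [1, 4]
Surviving IR:
  t = 6 * 6
  u = t * 3
  v = u * 1
  return v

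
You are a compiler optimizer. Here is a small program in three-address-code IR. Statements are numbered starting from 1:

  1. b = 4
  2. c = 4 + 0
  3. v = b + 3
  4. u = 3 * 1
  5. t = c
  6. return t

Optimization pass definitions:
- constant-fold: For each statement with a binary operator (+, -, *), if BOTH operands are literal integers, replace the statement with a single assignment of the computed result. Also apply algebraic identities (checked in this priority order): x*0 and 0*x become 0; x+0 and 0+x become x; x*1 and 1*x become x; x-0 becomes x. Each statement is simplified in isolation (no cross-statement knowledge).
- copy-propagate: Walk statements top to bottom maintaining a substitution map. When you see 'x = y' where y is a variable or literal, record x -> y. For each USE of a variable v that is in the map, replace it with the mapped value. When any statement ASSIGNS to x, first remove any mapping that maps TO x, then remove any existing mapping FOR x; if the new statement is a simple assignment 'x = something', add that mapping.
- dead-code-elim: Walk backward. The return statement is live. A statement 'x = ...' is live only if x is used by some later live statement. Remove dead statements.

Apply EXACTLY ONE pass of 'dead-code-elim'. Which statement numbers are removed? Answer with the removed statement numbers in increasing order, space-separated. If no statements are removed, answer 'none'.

Answer: 1 3 4

Derivation:
Backward liveness scan:
Stmt 1 'b = 4': DEAD (b not in live set [])
Stmt 2 'c = 4 + 0': KEEP (c is live); live-in = []
Stmt 3 'v = b + 3': DEAD (v not in live set ['c'])
Stmt 4 'u = 3 * 1': DEAD (u not in live set ['c'])
Stmt 5 't = c': KEEP (t is live); live-in = ['c']
Stmt 6 'return t': KEEP (return); live-in = ['t']
Removed statement numbers: [1, 3, 4]
Surviving IR:
  c = 4 + 0
  t = c
  return t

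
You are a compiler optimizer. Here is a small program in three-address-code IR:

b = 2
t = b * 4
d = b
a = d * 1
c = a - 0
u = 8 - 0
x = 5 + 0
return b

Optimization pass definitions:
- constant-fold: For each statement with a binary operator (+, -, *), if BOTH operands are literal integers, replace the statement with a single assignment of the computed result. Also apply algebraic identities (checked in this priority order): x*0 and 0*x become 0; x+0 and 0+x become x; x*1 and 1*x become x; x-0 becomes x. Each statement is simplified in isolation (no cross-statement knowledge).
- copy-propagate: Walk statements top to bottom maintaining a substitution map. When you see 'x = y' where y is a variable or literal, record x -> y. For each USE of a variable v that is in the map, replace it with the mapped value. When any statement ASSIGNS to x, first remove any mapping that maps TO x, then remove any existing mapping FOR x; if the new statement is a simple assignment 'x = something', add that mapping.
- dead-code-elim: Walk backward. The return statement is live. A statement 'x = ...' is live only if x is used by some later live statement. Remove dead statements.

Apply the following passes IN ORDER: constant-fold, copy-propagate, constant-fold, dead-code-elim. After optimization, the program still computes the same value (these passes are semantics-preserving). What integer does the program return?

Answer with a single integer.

Initial IR:
  b = 2
  t = b * 4
  d = b
  a = d * 1
  c = a - 0
  u = 8 - 0
  x = 5 + 0
  return b
After constant-fold (8 stmts):
  b = 2
  t = b * 4
  d = b
  a = d
  c = a
  u = 8
  x = 5
  return b
After copy-propagate (8 stmts):
  b = 2
  t = 2 * 4
  d = 2
  a = 2
  c = 2
  u = 8
  x = 5
  return 2
After constant-fold (8 stmts):
  b = 2
  t = 8
  d = 2
  a = 2
  c = 2
  u = 8
  x = 5
  return 2
After dead-code-elim (1 stmts):
  return 2
Evaluate:
  b = 2  =>  b = 2
  t = b * 4  =>  t = 8
  d = b  =>  d = 2
  a = d * 1  =>  a = 2
  c = a - 0  =>  c = 2
  u = 8 - 0  =>  u = 8
  x = 5 + 0  =>  x = 5
  return b = 2

Answer: 2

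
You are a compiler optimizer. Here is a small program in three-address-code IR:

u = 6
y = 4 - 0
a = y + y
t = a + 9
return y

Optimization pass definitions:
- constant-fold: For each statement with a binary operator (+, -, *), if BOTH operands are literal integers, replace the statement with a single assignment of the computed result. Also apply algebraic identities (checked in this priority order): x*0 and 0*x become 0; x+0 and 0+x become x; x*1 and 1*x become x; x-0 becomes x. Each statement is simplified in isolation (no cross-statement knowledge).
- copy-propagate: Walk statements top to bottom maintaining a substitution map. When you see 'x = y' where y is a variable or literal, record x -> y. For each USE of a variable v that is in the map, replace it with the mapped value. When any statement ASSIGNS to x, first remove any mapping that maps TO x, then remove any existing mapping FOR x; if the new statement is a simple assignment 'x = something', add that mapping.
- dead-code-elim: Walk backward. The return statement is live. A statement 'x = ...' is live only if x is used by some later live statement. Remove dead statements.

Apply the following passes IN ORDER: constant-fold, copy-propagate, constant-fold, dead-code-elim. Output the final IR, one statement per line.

Answer: return 4

Derivation:
Initial IR:
  u = 6
  y = 4 - 0
  a = y + y
  t = a + 9
  return y
After constant-fold (5 stmts):
  u = 6
  y = 4
  a = y + y
  t = a + 9
  return y
After copy-propagate (5 stmts):
  u = 6
  y = 4
  a = 4 + 4
  t = a + 9
  return 4
After constant-fold (5 stmts):
  u = 6
  y = 4
  a = 8
  t = a + 9
  return 4
After dead-code-elim (1 stmts):
  return 4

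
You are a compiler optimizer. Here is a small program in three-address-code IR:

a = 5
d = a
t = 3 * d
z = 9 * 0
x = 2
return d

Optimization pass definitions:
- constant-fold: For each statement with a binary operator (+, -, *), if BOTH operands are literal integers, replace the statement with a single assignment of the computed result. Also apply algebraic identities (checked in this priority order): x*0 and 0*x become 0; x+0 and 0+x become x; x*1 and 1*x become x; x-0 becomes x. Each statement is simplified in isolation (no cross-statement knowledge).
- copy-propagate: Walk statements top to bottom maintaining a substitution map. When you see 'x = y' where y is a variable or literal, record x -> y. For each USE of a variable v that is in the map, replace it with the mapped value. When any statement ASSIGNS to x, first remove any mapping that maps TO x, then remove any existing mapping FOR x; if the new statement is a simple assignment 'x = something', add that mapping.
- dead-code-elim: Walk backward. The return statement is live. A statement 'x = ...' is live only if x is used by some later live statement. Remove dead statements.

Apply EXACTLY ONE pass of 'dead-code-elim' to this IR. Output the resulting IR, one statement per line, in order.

Answer: a = 5
d = a
return d

Derivation:
Applying dead-code-elim statement-by-statement:
  [6] return d  -> KEEP (return); live=['d']
  [5] x = 2  -> DEAD (x not live)
  [4] z = 9 * 0  -> DEAD (z not live)
  [3] t = 3 * d  -> DEAD (t not live)
  [2] d = a  -> KEEP; live=['a']
  [1] a = 5  -> KEEP; live=[]
Result (3 stmts):
  a = 5
  d = a
  return d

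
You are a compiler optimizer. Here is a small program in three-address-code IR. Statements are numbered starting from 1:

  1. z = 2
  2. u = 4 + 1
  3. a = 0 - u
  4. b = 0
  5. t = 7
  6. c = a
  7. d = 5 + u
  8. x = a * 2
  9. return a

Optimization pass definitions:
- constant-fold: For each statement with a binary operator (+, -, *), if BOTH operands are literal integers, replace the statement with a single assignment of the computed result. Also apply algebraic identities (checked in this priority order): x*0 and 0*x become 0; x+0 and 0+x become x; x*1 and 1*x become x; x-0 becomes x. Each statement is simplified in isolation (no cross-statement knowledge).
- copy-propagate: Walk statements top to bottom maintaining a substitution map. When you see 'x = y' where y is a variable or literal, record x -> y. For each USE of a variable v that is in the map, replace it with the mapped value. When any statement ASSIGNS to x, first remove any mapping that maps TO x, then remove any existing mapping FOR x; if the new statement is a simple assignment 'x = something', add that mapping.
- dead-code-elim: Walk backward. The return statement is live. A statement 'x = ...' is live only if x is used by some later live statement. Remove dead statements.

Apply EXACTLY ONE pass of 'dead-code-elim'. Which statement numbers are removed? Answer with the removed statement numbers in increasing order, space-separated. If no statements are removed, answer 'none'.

Answer: 1 4 5 6 7 8

Derivation:
Backward liveness scan:
Stmt 1 'z = 2': DEAD (z not in live set [])
Stmt 2 'u = 4 + 1': KEEP (u is live); live-in = []
Stmt 3 'a = 0 - u': KEEP (a is live); live-in = ['u']
Stmt 4 'b = 0': DEAD (b not in live set ['a'])
Stmt 5 't = 7': DEAD (t not in live set ['a'])
Stmt 6 'c = a': DEAD (c not in live set ['a'])
Stmt 7 'd = 5 + u': DEAD (d not in live set ['a'])
Stmt 8 'x = a * 2': DEAD (x not in live set ['a'])
Stmt 9 'return a': KEEP (return); live-in = ['a']
Removed statement numbers: [1, 4, 5, 6, 7, 8]
Surviving IR:
  u = 4 + 1
  a = 0 - u
  return a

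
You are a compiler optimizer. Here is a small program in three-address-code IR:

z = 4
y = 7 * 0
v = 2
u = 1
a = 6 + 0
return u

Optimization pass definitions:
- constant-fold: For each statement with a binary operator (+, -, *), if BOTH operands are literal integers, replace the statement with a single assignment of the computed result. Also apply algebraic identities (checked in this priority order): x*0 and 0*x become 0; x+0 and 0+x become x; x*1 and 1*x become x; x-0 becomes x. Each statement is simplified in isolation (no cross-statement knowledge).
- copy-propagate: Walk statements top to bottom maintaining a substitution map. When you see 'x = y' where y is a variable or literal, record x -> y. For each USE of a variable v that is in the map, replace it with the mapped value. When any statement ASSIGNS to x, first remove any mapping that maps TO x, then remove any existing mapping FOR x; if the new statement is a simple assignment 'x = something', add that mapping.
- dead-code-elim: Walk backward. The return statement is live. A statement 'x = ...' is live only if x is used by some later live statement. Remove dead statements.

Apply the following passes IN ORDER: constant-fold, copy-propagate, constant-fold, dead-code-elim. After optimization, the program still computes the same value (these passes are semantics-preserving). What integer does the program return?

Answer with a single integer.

Answer: 1

Derivation:
Initial IR:
  z = 4
  y = 7 * 0
  v = 2
  u = 1
  a = 6 + 0
  return u
After constant-fold (6 stmts):
  z = 4
  y = 0
  v = 2
  u = 1
  a = 6
  return u
After copy-propagate (6 stmts):
  z = 4
  y = 0
  v = 2
  u = 1
  a = 6
  return 1
After constant-fold (6 stmts):
  z = 4
  y = 0
  v = 2
  u = 1
  a = 6
  return 1
After dead-code-elim (1 stmts):
  return 1
Evaluate:
  z = 4  =>  z = 4
  y = 7 * 0  =>  y = 0
  v = 2  =>  v = 2
  u = 1  =>  u = 1
  a = 6 + 0  =>  a = 6
  return u = 1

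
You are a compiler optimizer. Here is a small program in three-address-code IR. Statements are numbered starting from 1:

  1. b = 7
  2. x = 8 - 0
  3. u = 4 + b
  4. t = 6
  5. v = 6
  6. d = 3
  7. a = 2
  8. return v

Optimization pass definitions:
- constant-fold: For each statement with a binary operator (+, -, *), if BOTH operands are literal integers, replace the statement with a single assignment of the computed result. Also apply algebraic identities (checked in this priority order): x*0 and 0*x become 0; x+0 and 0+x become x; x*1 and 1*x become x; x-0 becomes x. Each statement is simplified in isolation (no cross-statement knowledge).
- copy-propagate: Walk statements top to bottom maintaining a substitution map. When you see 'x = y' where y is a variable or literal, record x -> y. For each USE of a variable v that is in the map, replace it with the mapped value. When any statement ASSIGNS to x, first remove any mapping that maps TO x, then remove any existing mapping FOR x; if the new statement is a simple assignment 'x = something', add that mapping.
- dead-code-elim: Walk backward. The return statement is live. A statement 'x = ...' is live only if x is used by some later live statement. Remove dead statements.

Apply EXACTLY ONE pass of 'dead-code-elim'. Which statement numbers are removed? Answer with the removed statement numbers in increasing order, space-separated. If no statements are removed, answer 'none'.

Answer: 1 2 3 4 6 7

Derivation:
Backward liveness scan:
Stmt 1 'b = 7': DEAD (b not in live set [])
Stmt 2 'x = 8 - 0': DEAD (x not in live set [])
Stmt 3 'u = 4 + b': DEAD (u not in live set [])
Stmt 4 't = 6': DEAD (t not in live set [])
Stmt 5 'v = 6': KEEP (v is live); live-in = []
Stmt 6 'd = 3': DEAD (d not in live set ['v'])
Stmt 7 'a = 2': DEAD (a not in live set ['v'])
Stmt 8 'return v': KEEP (return); live-in = ['v']
Removed statement numbers: [1, 2, 3, 4, 6, 7]
Surviving IR:
  v = 6
  return v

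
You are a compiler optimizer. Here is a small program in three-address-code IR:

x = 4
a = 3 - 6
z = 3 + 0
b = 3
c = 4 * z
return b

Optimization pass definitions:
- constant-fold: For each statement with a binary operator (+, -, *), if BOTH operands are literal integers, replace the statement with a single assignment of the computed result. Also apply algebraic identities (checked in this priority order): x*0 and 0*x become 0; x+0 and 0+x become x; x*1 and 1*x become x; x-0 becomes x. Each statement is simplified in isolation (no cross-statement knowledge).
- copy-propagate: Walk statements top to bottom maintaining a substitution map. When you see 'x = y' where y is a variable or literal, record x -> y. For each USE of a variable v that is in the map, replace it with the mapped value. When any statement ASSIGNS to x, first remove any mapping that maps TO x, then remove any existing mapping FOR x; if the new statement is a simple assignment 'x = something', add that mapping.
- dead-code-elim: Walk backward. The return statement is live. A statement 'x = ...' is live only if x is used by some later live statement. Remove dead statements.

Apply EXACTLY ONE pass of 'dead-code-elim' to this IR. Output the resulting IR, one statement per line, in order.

Answer: b = 3
return b

Derivation:
Applying dead-code-elim statement-by-statement:
  [6] return b  -> KEEP (return); live=['b']
  [5] c = 4 * z  -> DEAD (c not live)
  [4] b = 3  -> KEEP; live=[]
  [3] z = 3 + 0  -> DEAD (z not live)
  [2] a = 3 - 6  -> DEAD (a not live)
  [1] x = 4  -> DEAD (x not live)
Result (2 stmts):
  b = 3
  return b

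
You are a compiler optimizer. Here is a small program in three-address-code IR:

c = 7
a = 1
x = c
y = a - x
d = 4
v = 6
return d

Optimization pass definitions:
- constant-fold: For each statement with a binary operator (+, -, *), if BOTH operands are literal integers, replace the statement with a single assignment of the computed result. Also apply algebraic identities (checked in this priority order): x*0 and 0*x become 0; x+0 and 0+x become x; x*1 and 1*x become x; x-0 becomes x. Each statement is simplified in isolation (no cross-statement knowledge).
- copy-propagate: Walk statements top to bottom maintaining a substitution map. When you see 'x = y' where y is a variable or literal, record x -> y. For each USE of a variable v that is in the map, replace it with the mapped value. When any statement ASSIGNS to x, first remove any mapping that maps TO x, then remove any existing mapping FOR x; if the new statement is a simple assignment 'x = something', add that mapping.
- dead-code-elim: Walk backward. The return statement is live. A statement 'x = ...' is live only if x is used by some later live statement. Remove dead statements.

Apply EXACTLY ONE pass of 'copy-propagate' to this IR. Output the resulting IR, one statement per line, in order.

Applying copy-propagate statement-by-statement:
  [1] c = 7  (unchanged)
  [2] a = 1  (unchanged)
  [3] x = c  -> x = 7
  [4] y = a - x  -> y = 1 - 7
  [5] d = 4  (unchanged)
  [6] v = 6  (unchanged)
  [7] return d  -> return 4
Result (7 stmts):
  c = 7
  a = 1
  x = 7
  y = 1 - 7
  d = 4
  v = 6
  return 4

Answer: c = 7
a = 1
x = 7
y = 1 - 7
d = 4
v = 6
return 4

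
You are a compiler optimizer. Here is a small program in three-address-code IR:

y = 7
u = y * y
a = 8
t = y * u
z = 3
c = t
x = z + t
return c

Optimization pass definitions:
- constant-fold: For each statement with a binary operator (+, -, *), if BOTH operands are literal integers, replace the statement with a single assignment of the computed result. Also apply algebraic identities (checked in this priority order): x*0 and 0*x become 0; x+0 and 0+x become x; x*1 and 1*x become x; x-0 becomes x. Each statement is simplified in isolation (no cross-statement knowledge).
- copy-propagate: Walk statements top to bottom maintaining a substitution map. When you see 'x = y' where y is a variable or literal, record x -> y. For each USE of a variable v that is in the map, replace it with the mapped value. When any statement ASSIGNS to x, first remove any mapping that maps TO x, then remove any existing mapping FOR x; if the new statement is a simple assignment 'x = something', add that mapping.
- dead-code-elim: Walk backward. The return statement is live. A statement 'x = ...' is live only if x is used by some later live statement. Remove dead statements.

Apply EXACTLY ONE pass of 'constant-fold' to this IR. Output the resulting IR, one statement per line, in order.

Applying constant-fold statement-by-statement:
  [1] y = 7  (unchanged)
  [2] u = y * y  (unchanged)
  [3] a = 8  (unchanged)
  [4] t = y * u  (unchanged)
  [5] z = 3  (unchanged)
  [6] c = t  (unchanged)
  [7] x = z + t  (unchanged)
  [8] return c  (unchanged)
Result (8 stmts):
  y = 7
  u = y * y
  a = 8
  t = y * u
  z = 3
  c = t
  x = z + t
  return c

Answer: y = 7
u = y * y
a = 8
t = y * u
z = 3
c = t
x = z + t
return c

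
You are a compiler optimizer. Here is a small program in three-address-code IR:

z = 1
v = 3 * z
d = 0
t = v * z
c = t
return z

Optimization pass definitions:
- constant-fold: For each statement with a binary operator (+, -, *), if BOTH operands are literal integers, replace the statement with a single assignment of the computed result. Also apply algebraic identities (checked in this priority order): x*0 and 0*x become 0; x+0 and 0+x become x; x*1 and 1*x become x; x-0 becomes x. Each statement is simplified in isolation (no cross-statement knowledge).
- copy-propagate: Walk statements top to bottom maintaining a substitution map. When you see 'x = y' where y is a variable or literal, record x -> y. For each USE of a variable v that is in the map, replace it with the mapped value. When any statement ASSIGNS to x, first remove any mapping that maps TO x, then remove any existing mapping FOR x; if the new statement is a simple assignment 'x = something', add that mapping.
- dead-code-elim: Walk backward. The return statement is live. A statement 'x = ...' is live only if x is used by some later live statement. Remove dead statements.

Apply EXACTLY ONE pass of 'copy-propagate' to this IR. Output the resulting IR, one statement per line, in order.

Applying copy-propagate statement-by-statement:
  [1] z = 1  (unchanged)
  [2] v = 3 * z  -> v = 3 * 1
  [3] d = 0  (unchanged)
  [4] t = v * z  -> t = v * 1
  [5] c = t  (unchanged)
  [6] return z  -> return 1
Result (6 stmts):
  z = 1
  v = 3 * 1
  d = 0
  t = v * 1
  c = t
  return 1

Answer: z = 1
v = 3 * 1
d = 0
t = v * 1
c = t
return 1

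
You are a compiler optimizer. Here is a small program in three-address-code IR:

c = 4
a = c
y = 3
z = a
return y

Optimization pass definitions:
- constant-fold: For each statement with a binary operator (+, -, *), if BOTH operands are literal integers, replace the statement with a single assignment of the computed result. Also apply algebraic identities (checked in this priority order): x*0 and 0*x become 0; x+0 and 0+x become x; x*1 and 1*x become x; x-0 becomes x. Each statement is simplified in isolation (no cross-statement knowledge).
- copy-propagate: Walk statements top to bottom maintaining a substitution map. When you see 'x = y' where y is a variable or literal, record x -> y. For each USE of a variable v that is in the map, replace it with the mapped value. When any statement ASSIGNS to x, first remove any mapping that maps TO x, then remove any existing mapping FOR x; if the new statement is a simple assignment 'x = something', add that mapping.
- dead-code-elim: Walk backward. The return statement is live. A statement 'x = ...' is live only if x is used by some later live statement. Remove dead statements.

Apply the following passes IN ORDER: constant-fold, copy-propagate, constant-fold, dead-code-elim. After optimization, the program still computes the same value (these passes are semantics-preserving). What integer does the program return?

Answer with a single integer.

Initial IR:
  c = 4
  a = c
  y = 3
  z = a
  return y
After constant-fold (5 stmts):
  c = 4
  a = c
  y = 3
  z = a
  return y
After copy-propagate (5 stmts):
  c = 4
  a = 4
  y = 3
  z = 4
  return 3
After constant-fold (5 stmts):
  c = 4
  a = 4
  y = 3
  z = 4
  return 3
After dead-code-elim (1 stmts):
  return 3
Evaluate:
  c = 4  =>  c = 4
  a = c  =>  a = 4
  y = 3  =>  y = 3
  z = a  =>  z = 4
  return y = 3

Answer: 3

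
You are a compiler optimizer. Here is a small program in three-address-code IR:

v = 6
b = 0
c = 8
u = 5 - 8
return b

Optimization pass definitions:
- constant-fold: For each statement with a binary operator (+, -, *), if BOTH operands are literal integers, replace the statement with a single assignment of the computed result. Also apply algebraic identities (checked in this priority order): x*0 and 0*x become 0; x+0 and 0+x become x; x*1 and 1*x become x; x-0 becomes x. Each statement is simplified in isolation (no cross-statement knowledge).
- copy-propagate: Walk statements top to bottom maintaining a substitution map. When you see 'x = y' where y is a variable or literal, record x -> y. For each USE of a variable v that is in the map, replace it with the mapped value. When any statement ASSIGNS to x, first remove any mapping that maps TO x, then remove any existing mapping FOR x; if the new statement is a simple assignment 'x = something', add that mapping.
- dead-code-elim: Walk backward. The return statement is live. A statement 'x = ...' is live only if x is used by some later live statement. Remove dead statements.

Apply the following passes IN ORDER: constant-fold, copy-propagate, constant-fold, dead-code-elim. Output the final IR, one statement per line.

Answer: return 0

Derivation:
Initial IR:
  v = 6
  b = 0
  c = 8
  u = 5 - 8
  return b
After constant-fold (5 stmts):
  v = 6
  b = 0
  c = 8
  u = -3
  return b
After copy-propagate (5 stmts):
  v = 6
  b = 0
  c = 8
  u = -3
  return 0
After constant-fold (5 stmts):
  v = 6
  b = 0
  c = 8
  u = -3
  return 0
After dead-code-elim (1 stmts):
  return 0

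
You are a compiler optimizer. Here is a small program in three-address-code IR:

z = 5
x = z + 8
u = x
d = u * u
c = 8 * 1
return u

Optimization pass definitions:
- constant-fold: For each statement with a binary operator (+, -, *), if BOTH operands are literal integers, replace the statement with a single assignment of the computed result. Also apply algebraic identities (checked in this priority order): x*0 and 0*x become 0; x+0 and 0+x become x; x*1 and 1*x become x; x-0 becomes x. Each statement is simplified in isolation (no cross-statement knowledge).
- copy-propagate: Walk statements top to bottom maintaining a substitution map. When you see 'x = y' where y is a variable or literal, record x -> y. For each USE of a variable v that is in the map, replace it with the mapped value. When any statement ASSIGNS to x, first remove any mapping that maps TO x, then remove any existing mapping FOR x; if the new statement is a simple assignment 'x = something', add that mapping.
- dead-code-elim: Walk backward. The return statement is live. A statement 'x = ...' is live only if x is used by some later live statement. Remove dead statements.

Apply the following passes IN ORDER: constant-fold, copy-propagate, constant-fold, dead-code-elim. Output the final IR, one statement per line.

Answer: x = 13
return x

Derivation:
Initial IR:
  z = 5
  x = z + 8
  u = x
  d = u * u
  c = 8 * 1
  return u
After constant-fold (6 stmts):
  z = 5
  x = z + 8
  u = x
  d = u * u
  c = 8
  return u
After copy-propagate (6 stmts):
  z = 5
  x = 5 + 8
  u = x
  d = x * x
  c = 8
  return x
After constant-fold (6 stmts):
  z = 5
  x = 13
  u = x
  d = x * x
  c = 8
  return x
After dead-code-elim (2 stmts):
  x = 13
  return x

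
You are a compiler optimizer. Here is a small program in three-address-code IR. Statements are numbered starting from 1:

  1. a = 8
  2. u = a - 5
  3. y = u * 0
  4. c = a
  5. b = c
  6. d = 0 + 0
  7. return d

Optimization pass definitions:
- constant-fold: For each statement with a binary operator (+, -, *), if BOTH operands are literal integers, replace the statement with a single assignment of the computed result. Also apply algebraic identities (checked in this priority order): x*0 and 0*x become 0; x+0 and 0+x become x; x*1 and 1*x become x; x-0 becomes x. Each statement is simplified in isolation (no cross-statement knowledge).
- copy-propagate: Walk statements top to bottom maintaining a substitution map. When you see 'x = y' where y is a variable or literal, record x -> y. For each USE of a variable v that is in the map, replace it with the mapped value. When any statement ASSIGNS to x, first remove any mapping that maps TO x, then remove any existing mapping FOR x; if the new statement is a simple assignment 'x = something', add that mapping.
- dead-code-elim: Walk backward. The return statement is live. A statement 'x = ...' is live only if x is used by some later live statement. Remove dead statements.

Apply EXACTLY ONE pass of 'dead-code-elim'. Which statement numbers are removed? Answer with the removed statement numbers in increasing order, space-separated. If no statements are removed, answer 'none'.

Answer: 1 2 3 4 5

Derivation:
Backward liveness scan:
Stmt 1 'a = 8': DEAD (a not in live set [])
Stmt 2 'u = a - 5': DEAD (u not in live set [])
Stmt 3 'y = u * 0': DEAD (y not in live set [])
Stmt 4 'c = a': DEAD (c not in live set [])
Stmt 5 'b = c': DEAD (b not in live set [])
Stmt 6 'd = 0 + 0': KEEP (d is live); live-in = []
Stmt 7 'return d': KEEP (return); live-in = ['d']
Removed statement numbers: [1, 2, 3, 4, 5]
Surviving IR:
  d = 0 + 0
  return d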